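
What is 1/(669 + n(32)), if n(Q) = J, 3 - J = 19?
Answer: 1/653 ≈ 0.0015314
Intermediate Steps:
J = -16 (J = 3 - 1*19 = 3 - 19 = -16)
n(Q) = -16
1/(669 + n(32)) = 1/(669 - 16) = 1/653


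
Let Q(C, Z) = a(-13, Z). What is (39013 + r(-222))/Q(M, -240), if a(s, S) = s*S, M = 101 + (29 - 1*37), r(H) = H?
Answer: 38791/3120 ≈ 12.433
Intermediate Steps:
M = 93 (M = 101 + (29 - 37) = 101 - 8 = 93)
a(s, S) = S*s
Q(C, Z) = -13*Z (Q(C, Z) = Z*(-13) = -13*Z)
(39013 + r(-222))/Q(M, -240) = (39013 - 222)/((-13*(-240))) = 38791/3120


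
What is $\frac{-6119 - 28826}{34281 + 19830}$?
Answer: $- \frac{34945}{54111} \approx -0.6458$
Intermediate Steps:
$\frac{-6119 - 28826}{34281 + 19830} = - \frac{34945}{54111}$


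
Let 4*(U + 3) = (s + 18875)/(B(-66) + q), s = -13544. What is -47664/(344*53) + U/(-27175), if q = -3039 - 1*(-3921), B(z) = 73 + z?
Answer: -575734996377/220229569700 ≈ -2.6143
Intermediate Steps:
q = 882 (q = -3039 + 3921 = 882)
U = -5337/3556 (U = -3 + ((-13544 + 18875)/((73 - 66) + 882))/4 = -3 + (5331/(7 + 882))/4 = -3 + (5331/889)/4 = -3 + (5331*(1/889))/4 = -3 + (1/4)*(5331/889) = -3 + 5331/3556 = -5337/3556 ≈ -1.5008)
-47664/(344*53) + U/(-27175) = -47664/(344*53) - 5337/3556/(-27175) = -47664/18232 - 5337/3556*(-1/27175) = -47664*1/18232 + 5337/96634300 = -5958/2279 + 5337/96634300 = -575734996377/220229569700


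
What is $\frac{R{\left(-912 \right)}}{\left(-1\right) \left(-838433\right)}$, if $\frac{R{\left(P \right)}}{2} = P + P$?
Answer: $- \frac{3648}{838433} \approx -0.004351$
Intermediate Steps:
$R{\left(P \right)} = 4 P$ ($R{\left(P \right)} = 2 \left(P + P\right) = 2 \cdot 2 P = 4 P$)
$\frac{R{\left(-912 \right)}}{\left(-1\right) \left(-838433\right)} = \frac{4 \left(-912\right)}{\left(-1\right) \left(-838433\right)} = - \frac{3648}{838433}$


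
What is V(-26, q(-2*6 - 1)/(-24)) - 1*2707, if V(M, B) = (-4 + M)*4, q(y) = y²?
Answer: -2827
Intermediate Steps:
V(M, B) = -16 + 4*M
V(-26, q(-2*6 - 1)/(-24)) - 1*2707 = (-16 + 4*(-26)) - 1*2707 = (-16 - 104) - 2707 = -120 - 2707 = -2827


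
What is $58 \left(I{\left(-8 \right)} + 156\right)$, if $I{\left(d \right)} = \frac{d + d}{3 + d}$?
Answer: $\frac{46168}{5} \approx 9233.6$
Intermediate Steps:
$I{\left(d \right)} = \frac{2 d}{3 + d}$
$58 \left(I{\left(-8 \right)} + 156\right) = 58 \left(2 \left(-8\right) \frac{1}{3 - 8} + 156\right) = 58 \left(2 \left(-8\right) \frac{1}{-5} + 156\right) = 58 \left(2 \left(-8\right) \left(- \frac{1}{5}\right) + 156\right) = 58 \left(\frac{16}{5} + 156\right) = 58 \cdot \frac{796}{5} = \frac{46168}{5}$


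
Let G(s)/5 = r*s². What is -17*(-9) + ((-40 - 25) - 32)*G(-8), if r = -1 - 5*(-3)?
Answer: -434407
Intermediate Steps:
r = 14 (r = -1 + 15 = 14)
G(s) = 70*s² (G(s) = 5*(14*s²) = 70*s²)
-17*(-9) + ((-40 - 25) - 32)*G(-8) = -17*(-9) + ((-40 - 25) - 32)*(70*(-8)²) = 153 + (-65 - 32)*(70*64) = 153 - 97*4480 = 153 - 434560 = -434407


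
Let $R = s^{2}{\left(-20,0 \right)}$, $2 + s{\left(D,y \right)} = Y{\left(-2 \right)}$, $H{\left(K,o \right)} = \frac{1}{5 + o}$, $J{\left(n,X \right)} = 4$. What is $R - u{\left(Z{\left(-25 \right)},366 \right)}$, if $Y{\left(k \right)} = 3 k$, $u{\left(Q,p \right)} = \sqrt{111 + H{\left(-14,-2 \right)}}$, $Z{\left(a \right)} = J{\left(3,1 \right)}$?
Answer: $64 - \frac{\sqrt{1002}}{3} \approx 53.449$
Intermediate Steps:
$Z{\left(a \right)} = 4$
$u{\left(Q,p \right)} = \frac{\sqrt{1002}}{3}$ ($u{\left(Q,p \right)} = \sqrt{111 + \frac{1}{5 - 2}} = \sqrt{111 + \frac{1}{3}} = \sqrt{\frac{334}{3}} = \frac{\sqrt{1002}}{3}$)
$s{\left(D,y \right)} = -8$ ($s{\left(D,y \right)} = -2 + 3 \left(-2\right) = -2 - 6 = -8$)
$R = 64$ ($R = \left(-8\right)^{2} = 64$)
$R - u{\left(Z{\left(-25 \right)},366 \right)} = 64 - \frac{\sqrt{1002}}{3}$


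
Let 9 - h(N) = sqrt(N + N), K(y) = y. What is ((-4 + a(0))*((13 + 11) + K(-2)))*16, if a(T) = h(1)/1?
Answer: 1760 - 352*sqrt(2) ≈ 1262.2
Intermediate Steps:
h(N) = 9 - sqrt(2)*sqrt(N) (h(N) = 9 - sqrt(N + N) = 9 - sqrt(2*N) = 9 - sqrt(2)*sqrt(N))
a(T) = 9 - sqrt(2) (a(T) = (9 - sqrt(2)*sqrt(1))/1 = (9 - 1*sqrt(2)*1)*1 = (9 - sqrt(2))*1 = 9 - sqrt(2))
((-4 + a(0))*((13 + 11) + K(-2)))*16 = ((-4 + (9 - sqrt(2)))*((13 + 11) - 2))*16 = ((5 - sqrt(2))*(24 - 2))*16 = ((5 - sqrt(2))*22)*16 = (110 - 22*sqrt(2))*16 = 1760 - 352*sqrt(2)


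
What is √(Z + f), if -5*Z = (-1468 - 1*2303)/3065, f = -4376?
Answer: I*√41106816977/3065 ≈ 66.15*I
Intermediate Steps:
Z = 3771/15325 (Z = -(-1468 - 1*2303)/(5*3065) = -(-1468 - 2303)/(5*3065) = -(-3771)/(5*3065) = -⅕*(-3771/3065) = 3771/15325 ≈ 0.24607)
√(Z + f) = √(3771/15325 - 4376) = √(-67058429/15325) = I*√41106816977/3065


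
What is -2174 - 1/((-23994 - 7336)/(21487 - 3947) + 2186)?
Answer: -8328837068/3831111 ≈ -2174.0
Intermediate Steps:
-2174 - 1/((-23994 - 7336)/(21487 - 3947) + 2186) = -2174 - 1/(-31330/17540 + 2186) = -2174 - 1/(-31330*1/17540 + 2186) = -2174 - 1/(-3133/1754 + 2186) = -2174 - 1/3831111/1754 = -2174 - 1*1754/3831111 = -2174 - 1754/3831111 = -8328837068/3831111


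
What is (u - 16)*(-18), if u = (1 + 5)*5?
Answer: -252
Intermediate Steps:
u = 30 (u = 6*5 = 30)
(u - 16)*(-18) = (30 - 16)*(-18) = 14*(-18) = -252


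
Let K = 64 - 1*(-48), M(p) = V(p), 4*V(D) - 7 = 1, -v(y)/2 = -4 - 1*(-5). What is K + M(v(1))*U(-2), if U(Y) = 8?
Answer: 128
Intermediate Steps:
v(y) = -2 (v(y) = -2*(-4 - 1*(-5)) = -2*(-4 + 5) = -2*1 = -2)
V(D) = 2 (V(D) = 7/4 + (¼)*1 = 7/4 + ¼ = 2)
M(p) = 2
K = 112 (K = 64 + 48 = 112)
K + M(v(1))*U(-2) = 112 + 2*8 = 112 + 16 = 128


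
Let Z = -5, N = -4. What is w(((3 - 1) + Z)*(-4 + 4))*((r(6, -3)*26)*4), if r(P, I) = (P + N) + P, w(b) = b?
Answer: 0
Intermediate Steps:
r(P, I) = -4 + 2*P (r(P, I) = (P - 4) + P = (-4 + P) + P = -4 + 2*P)
w(((3 - 1) + Z)*(-4 + 4))*((r(6, -3)*26)*4) = (((3 - 1) - 5)*(-4 + 4))*(((-4 + 2*6)*26)*4) = ((2 - 5)*0)*(((-4 + 12)*26)*4) = (-3*0)*((8*26)*4) = 0*(208*4) = 0*832 = 0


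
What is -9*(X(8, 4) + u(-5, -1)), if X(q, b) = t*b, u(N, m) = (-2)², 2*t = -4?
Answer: 36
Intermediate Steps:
t = -2 (t = (½)*(-4) = -2)
u(N, m) = 4
X(q, b) = -2*b
-9*(X(8, 4) + u(-5, -1)) = -9*(-2*4 + 4) = -9*(-8 + 4) = -9*(-4) = 36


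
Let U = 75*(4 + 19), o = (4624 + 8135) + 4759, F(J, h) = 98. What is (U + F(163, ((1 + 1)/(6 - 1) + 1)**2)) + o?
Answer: 19341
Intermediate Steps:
o = 17518 (o = 12759 + 4759 = 17518)
U = 1725 (U = 75*23 = 1725)
(U + F(163, ((1 + 1)/(6 - 1) + 1)**2)) + o = (1725 + 98) + 17518 = 1823 + 17518 = 19341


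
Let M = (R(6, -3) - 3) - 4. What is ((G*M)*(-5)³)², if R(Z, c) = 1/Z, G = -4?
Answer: 105062500/9 ≈ 1.1674e+7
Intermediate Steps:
M = -41/6 (M = (1/6 - 3) - 4 = (⅙ - 3) - 4 = -17/6 - 4 = -41/6 ≈ -6.8333)
((G*M)*(-5)³)² = (-4*(-41/6)*(-5)³)² = ((82/3)*(-125))² = (-10250/3)² = 105062500/9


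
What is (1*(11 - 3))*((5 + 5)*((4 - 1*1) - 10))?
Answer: -560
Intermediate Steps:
(1*(11 - 3))*((5 + 5)*((4 - 1*1) - 10)) = (1*8)*(10*((4 - 1) - 10)) = 8*(10*(3 - 10)) = 8*(10*(-7)) = 8*(-70) = -560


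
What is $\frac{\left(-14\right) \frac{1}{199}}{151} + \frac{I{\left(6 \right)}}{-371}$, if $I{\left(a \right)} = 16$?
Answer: $- \frac{485978}{11148179} \approx -0.043593$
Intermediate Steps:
$\frac{\left(-14\right) \frac{1}{199}}{151} + \frac{I{\left(6 \right)}}{-371} = \frac{\left(-14\right) \frac{1}{199}}{151} + \frac{16}{-371} = \left(-14\right) \frac{1}{199} \cdot \frac{1}{151} + 16 \left(- \frac{1}{371}\right) = \left(- \frac{14}{199}\right) \frac{1}{151} - \frac{16}{371} = - \frac{14}{30049} - \frac{16}{371} = - \frac{485978}{11148179}$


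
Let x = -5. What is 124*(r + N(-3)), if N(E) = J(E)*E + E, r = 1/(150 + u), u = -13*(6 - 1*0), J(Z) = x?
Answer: 26815/18 ≈ 1489.7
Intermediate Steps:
J(Z) = -5
u = -78 (u = -13*(6 + 0) = -13*6 = -78)
r = 1/72 (r = 1/(150 - 78) = 1/72 ≈ 0.013889)
N(E) = -4*E (N(E) = -5*E + E = -4*E)
124*(r + N(-3)) = 124*(1/72 - 4*(-3)) = 124*(1/72 + 12) = 124*(865/72) = 26815/18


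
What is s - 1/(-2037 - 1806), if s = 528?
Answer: 2029105/3843 ≈ 528.00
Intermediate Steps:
s - 1/(-2037 - 1806) = 528 - 1/(-2037 - 1806) = 528 - 1/(-3843) = 528 - 1*(-1/3843) = 528 + 1/3843 = 2029105/3843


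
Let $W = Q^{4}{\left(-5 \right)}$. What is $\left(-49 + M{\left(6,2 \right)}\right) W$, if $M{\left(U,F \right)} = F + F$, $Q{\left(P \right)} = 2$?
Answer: $-720$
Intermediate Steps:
$M{\left(U,F \right)} = 2 F$
$W = 16$ ($W = 2^{4} = 16$)
$\left(-49 + M{\left(6,2 \right)}\right) W = \left(-49 + 2 \cdot 2\right) 16 = \left(-49 + 4\right) 16 = \left(-45\right) 16 = -720$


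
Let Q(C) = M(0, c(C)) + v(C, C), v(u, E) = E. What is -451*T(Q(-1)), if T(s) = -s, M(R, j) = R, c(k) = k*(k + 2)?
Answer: -451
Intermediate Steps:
c(k) = k*(2 + k)
Q(C) = C (Q(C) = 0 + C = C)
-451*T(Q(-1)) = -(-451)*(-1) = -451*1 = -451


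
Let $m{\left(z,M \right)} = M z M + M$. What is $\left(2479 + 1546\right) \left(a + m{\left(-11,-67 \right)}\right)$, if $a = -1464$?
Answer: $-204912750$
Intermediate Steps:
$m{\left(z,M \right)} = M + z M^{2}$ ($m{\left(z,M \right)} = z M^{2} + M = M + z M^{2}$)
$\left(2479 + 1546\right) \left(a + m{\left(-11,-67 \right)}\right) = \left(2479 + 1546\right) \left(-1464 - 67 \left(1 - -737\right)\right) = 4025 \left(-1464 - 67 \left(1 + 737\right)\right) = 4025 \left(-1464 - 49446\right) = 4025 \left(-50910\right) = -204912750$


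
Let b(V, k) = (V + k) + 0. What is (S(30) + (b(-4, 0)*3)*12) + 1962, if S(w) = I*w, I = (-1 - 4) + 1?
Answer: 1698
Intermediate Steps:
b(V, k) = V + k
I = -4 (I = -5 + 1 = -4)
S(w) = -4*w
(S(30) + (b(-4, 0)*3)*12) + 1962 = (-4*30 + ((-4 + 0)*3)*12) + 1962 = (-120 - 4*3*12) + 1962 = (-120 - 12*12) + 1962 = (-120 - 144) + 1962 = -264 + 1962 = 1698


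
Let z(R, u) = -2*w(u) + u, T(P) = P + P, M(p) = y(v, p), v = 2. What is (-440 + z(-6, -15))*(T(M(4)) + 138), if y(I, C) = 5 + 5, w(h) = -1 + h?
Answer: -66834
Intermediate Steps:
y(I, C) = 10
M(p) = 10
T(P) = 2*P
z(R, u) = 2 - u (z(R, u) = -2*(-1 + u) + u = (2 - 2*u) + u = 2 - u)
(-440 + z(-6, -15))*(T(M(4)) + 138) = (-440 + (2 - 1*(-15)))*(2*10 + 138) = (-440 + (2 + 15))*(20 + 138) = (-440 + 17)*158 = -423*158 = -66834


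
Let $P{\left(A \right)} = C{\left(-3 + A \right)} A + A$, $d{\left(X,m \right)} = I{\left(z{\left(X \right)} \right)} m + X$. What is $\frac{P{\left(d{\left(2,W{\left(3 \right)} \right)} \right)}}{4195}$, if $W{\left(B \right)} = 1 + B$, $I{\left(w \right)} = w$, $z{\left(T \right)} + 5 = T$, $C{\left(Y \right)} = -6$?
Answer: $\frac{10}{839} \approx 0.011919$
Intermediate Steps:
$z{\left(T \right)} = -5 + T$
$d{\left(X,m \right)} = X + m \left(-5 + X\right)$ ($d{\left(X,m \right)} = \left(-5 + X\right) m + X = m \left(-5 + X\right) + X = X + m \left(-5 + X\right)$)
$P{\left(A \right)} = - 5 A$ ($P{\left(A \right)} = - 6 A + A = - 5 A$)
$\frac{P{\left(d{\left(2,W{\left(3 \right)} \right)} \right)}}{4195} = \frac{\left(-5\right) \left(2 + \left(1 + 3\right) \left(-5 + 2\right)\right)}{4195} = - 5 \left(2 + 4 \left(-3\right)\right) \frac{1}{4195} = - 5 \left(2 - 12\right) \frac{1}{4195} = \left(-5\right) \left(-10\right) \frac{1}{4195} = 50 \cdot \frac{1}{4195} = \frac{10}{839}$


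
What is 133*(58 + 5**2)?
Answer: 11039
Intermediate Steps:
133*(58 + 5**2) = 133*(58 + 25) = 133*83 = 11039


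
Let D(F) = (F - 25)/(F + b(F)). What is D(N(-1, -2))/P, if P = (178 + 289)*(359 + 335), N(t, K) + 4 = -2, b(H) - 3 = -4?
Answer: 31/2268686 ≈ 1.3664e-5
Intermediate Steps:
b(H) = -1 (b(H) = 3 - 4 = -1)
N(t, K) = -6 (N(t, K) = -4 - 2 = -6)
P = 324098 (P = 467*694 = 324098)
D(F) = (-25 + F)/(-1 + F) (D(F) = (F - 25)/(F - 1) = (-25 + F)/(-1 + F))
D(N(-1, -2))/P = ((-25 - 6)/(-1 - 6))/324098 = (-31/(-7))*(1/324098) = -⅐*(-31)*(1/324098) = (31/7)*(1/324098) = 31/2268686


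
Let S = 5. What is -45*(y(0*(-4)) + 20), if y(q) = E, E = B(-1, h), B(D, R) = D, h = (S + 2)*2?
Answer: -855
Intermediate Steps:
h = 14 (h = (5 + 2)*2 = 7*2 = 14)
E = -1
y(q) = -1
-45*(y(0*(-4)) + 20) = -45*(-1 + 20) = -45*19 = -855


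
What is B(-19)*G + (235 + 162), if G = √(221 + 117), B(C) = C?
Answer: 397 - 247*√2 ≈ 47.689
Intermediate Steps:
G = 13*√2 (G = √338 = 13*√2 ≈ 18.385)
B(-19)*G + (235 + 162) = -247*√2 + (235 + 162) = -247*√2 + 397 = 397 - 247*√2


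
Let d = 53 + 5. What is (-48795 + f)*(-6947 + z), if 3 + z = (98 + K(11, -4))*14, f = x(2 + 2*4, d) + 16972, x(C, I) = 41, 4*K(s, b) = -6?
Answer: 177947418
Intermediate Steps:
K(s, b) = -3/2 (K(s, b) = (1/4)*(-6) = -3/2)
d = 58
f = 17013 (f = 41 + 16972 = 17013)
z = 1348 (z = -3 + (98 - 3/2)*14 = -3 + (193/2)*14 = -3 + 1351 = 1348)
(-48795 + f)*(-6947 + z) = (-48795 + 17013)*(-6947 + 1348) = -31782*(-5599) = 177947418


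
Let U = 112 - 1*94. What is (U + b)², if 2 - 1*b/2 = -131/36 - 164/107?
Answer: 3880417849/3709476 ≈ 1046.1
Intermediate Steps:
U = 18 (U = 112 - 94 = 18)
b = 27625/1926 (b = 4 - 2*(-131/36 - 164/107) = 4 - 2*(-19921/3852) = 4 + 19921/1926 = 27625/1926 ≈ 14.343)
(U + b)² = (18 + 27625/1926)² = (62293/1926)² = 3880417849/3709476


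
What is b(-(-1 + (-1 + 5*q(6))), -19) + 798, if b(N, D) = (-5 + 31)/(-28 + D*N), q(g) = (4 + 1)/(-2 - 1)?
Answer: 536976/673 ≈ 797.88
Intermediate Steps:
q(g) = -5/3 (q(g) = 5/(-3) = 5*(-⅓) = -5/3)
b(N, D) = 26/(-28 + D*N)
b(-(-1 + (-1 + 5*q(6))), -19) + 798 = 26/(-28 - (-19)*(-1 + (-1 + 5*(-5/3)))) + 798 = 26/(-28 - (-19)*(-1 + (-1 - 25/3))) + 798 = 26/(-28 - (-19)*(-1 - 28/3)) + 798 = 26/(-28 - (-19)*(-31)/3) + 798 = 26/(-28 - 19*31/3) + 798 = 26/(-28 - 589/3) + 798 = 26/(-673/3) + 798 = 26*(-3/673) + 798 = -78/673 + 798 = 536976/673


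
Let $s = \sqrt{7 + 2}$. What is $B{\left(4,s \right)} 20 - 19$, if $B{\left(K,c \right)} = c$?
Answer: $41$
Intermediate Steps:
$s = 3$ ($s = \sqrt{9} = 3$)
$B{\left(4,s \right)} 20 - 19 = 3 \cdot 20 - 19 = 60 - 19 = 41$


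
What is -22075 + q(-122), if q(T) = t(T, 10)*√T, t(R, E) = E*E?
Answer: -22075 + 100*I*√122 ≈ -22075.0 + 1104.5*I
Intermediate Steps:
t(R, E) = E²
q(T) = 100*√T (q(T) = 10²*√T = 100*√T)
-22075 + q(-122) = -22075 + 100*√(-122) = -22075 + 100*(I*√122) = -22075 + 100*I*√122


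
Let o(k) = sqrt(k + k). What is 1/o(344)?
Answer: sqrt(43)/172 ≈ 0.038125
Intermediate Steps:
o(k) = sqrt(2)*sqrt(k) (o(k) = sqrt(2*k) = sqrt(2)*sqrt(k))
1/o(344) = 1/(sqrt(2)*sqrt(344)) = 1/(sqrt(2)*(2*sqrt(86))) = 1/(4*sqrt(43)) = sqrt(43)/172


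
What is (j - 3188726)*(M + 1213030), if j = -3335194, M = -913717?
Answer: -1952694066960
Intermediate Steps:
(j - 3188726)*(M + 1213030) = (-3335194 - 3188726)*(-913717 + 1213030) = -6523920*299313 = -1952694066960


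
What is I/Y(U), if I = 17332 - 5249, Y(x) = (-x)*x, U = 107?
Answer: -12083/11449 ≈ -1.0554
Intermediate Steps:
Y(x) = -x**2
I = 12083
I/Y(U) = 12083/((-1*107**2)) = 12083/((-1*11449)) = 12083/(-11449) = 12083*(-1/11449) = -12083/11449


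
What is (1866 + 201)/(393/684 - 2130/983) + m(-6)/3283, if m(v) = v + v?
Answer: -31038796032/23910089 ≈ -1298.1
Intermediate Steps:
m(v) = 2*v
(1866 + 201)/(393/684 - 2130/983) + m(-6)/3283 = (1866 + 201)/(393/684 - 2130/983) + (2*(-6))/3283 = 2067/(393*(1/684) - 2130*1/983) - 12*1/3283 = 2067/(131/228 - 2130/983) - 12/3283 = 2067/(-356867/224124) - 12/3283 = 2067*(-224124/356867) - 12/3283 = -463264308/356867 - 12/3283 = -31038796032/23910089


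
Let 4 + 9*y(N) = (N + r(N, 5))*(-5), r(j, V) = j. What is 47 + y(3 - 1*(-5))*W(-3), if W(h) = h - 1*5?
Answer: 365/3 ≈ 121.67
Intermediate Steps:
y(N) = -4/9 - 10*N/9 (y(N) = -4/9 + ((N + N)*(-5))/9 = -4/9 + ((2*N)*(-5))/9 = -4/9 + (-10*N)/9 = -4/9 - 10*N/9)
W(h) = -5 + h (W(h) = h - 5 = -5 + h)
47 + y(3 - 1*(-5))*W(-3) = 47 + (-4/9 - 10*(3 - 1*(-5))/9)*(-5 - 3) = 47 + (-4/9 - 10*(3 + 5)/9)*(-8) = 47 + (-4/9 - 10/9*8)*(-8) = 47 + (-4/9 - 80/9)*(-8) = 47 - 28/3*(-8) = 47 + 224/3 = 365/3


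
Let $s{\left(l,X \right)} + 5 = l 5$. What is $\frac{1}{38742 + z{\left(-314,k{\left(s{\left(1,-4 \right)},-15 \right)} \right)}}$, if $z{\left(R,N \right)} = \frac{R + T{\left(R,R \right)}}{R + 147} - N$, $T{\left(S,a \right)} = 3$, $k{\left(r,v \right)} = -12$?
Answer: $\frac{167}{6472229} \approx 2.5803 \cdot 10^{-5}$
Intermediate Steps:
$s{\left(l,X \right)} = -5 + 5 l$ ($s{\left(l,X \right)} = -5 + l 5 = -5 + 5 l$)
$z{\left(R,N \right)} = - N + \frac{3 + R}{147 + R}$ ($z{\left(R,N \right)} = \frac{R + 3}{R + 147} - N = \frac{3 + R}{147 + R} - N = - N + \frac{3 + R}{147 + R}$)
$\frac{1}{38742 + z{\left(-314,k{\left(s{\left(1,-4 \right)},-15 \right)} \right)}} = \frac{1}{38742 + \frac{3 - 314 - -1764 - \left(-12\right) \left(-314\right)}{147 - 314}} = \frac{1}{38742 + \frac{3 - 314 + 1764 - 3768}{-167}} = \frac{1}{38742 - - \frac{2315}{167}} = \frac{1}{38742 + \frac{2315}{167}} = \frac{1}{\frac{6472229}{167}} = \frac{167}{6472229}$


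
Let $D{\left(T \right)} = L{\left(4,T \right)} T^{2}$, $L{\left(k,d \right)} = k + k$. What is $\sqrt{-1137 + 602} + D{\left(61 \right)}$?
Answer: $29768 + i \sqrt{535} \approx 29768.0 + 23.13 i$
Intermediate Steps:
$L{\left(k,d \right)} = 2 k$
$D{\left(T \right)} = 8 T^{2}$ ($D{\left(T \right)} = 2 \cdot 4 T^{2} = 8 T^{2}$)
$\sqrt{-1137 + 602} + D{\left(61 \right)} = \sqrt{-1137 + 602} + 8 \cdot 61^{2} = \sqrt{-535} + 8 \cdot 3721 = i \sqrt{535} + 29768 = 29768 + i \sqrt{535}$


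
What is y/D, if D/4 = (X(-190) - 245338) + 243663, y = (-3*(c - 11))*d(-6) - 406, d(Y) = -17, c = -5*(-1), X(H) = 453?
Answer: 89/611 ≈ 0.14566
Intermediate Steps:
c = 5
y = -712 (y = -3*(5 - 11)*(-17) - 406 = -3*(-6)*(-17) - 406 = 18*(-17) - 406 = -306 - 406 = -712)
D = -4888 (D = 4*((453 - 245338) + 243663) = 4*(-244885 + 243663) = 4*(-1222) = -4888)
y/D = -712/(-4888) = -712*(-1/4888) = 89/611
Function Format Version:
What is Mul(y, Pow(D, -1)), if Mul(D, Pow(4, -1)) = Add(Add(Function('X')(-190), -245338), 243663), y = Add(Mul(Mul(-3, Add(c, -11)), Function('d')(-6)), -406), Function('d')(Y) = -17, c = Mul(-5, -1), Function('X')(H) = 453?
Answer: Rational(89, 611) ≈ 0.14566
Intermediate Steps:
c = 5
y = -712 (y = Add(Mul(Mul(-3, Add(5, -11)), -17), -406) = Add(Mul(Mul(-3, -6), -17), -406) = Add(Mul(18, -17), -406) = Add(-306, -406) = -712)
D = -4888 (D = Mul(4, Add(Add(453, -245338), 243663)) = Mul(4, Add(-244885, 243663)) = Mul(4, -1222) = -4888)
Mul(y, Pow(D, -1)) = Mul(-712, Pow(-4888, -1)) = Mul(-712, Rational(-1, 4888)) = Rational(89, 611)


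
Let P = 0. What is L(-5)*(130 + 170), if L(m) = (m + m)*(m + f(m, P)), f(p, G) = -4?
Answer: 27000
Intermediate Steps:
L(m) = 2*m*(-4 + m) (L(m) = (m + m)*(m - 4) = (2*m)*(-4 + m) = 2*m*(-4 + m))
L(-5)*(130 + 170) = (2*(-5)*(-4 - 5))*(130 + 170) = (2*(-5)*(-9))*300 = 90*300 = 27000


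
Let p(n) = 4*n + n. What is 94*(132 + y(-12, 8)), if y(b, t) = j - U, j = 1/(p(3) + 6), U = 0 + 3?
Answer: 254740/21 ≈ 12130.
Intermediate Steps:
p(n) = 5*n
U = 3
j = 1/21 (j = 1/(5*3 + 6) = 1/(15 + 6) = 1/21 ≈ 0.047619)
y(b, t) = -62/21 (y(b, t) = 1/21 - 1*3 = 1/21 - 3 = -62/21)
94*(132 + y(-12, 8)) = 94*(132 - 62/21) = 94*(2710/21) = 254740/21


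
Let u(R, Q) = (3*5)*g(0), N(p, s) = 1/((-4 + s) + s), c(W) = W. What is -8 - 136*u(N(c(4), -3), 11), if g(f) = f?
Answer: -8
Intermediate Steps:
N(p, s) = 1/(-4 + 2*s)
u(R, Q) = 0 (u(R, Q) = (3*5)*0 = 15*0 = 0)
-8 - 136*u(N(c(4), -3), 11) = -8 - 136*0 = -8 + 0 = -8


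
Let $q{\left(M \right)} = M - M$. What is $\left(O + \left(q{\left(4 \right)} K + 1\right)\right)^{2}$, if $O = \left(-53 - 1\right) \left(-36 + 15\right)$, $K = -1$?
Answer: $1288225$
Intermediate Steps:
$q{\left(M \right)} = 0$
$O = 1134$ ($O = \left(-53 - 1\right) \left(-21\right) = \left(-54\right) \left(-21\right) = 1134$)
$\left(O + \left(q{\left(4 \right)} K + 1\right)\right)^{2} = \left(1134 + \left(0 \left(-1\right) + 1\right)\right)^{2} = \left(1134 + \left(0 + 1\right)\right)^{2} = \left(1134 + 1\right)^{2} = 1135^{2} = 1288225$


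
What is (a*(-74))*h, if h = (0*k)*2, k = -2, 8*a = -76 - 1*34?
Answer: 0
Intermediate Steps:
a = -55/4 (a = (-76 - 1*34)/8 = (-76 - 34)/8 = (⅛)*(-110) = -55/4 ≈ -13.750)
h = 0 (h = (0*(-2))*2 = 0*2 = 0)
(a*(-74))*h = -55/4*(-74)*0 = (2035/2)*0 = 0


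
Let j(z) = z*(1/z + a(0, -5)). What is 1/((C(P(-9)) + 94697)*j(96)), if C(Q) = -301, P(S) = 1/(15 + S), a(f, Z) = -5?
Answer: -1/45215684 ≈ -2.2116e-8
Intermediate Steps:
j(z) = z*(-5 + 1/z) (j(z) = z*(1/z - 5) = z*(-5 + 1/z))
1/((C(P(-9)) + 94697)*j(96)) = 1/((-301 + 94697)*(1 - 5*96)) = 1/(94396*(1 - 480)) = (1/94396)/(-479) = (1/94396)*(-1/479) = -1/45215684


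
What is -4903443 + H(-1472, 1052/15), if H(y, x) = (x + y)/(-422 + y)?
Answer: -69653397301/14205 ≈ -4.9034e+6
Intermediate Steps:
H(y, x) = (x + y)/(-422 + y)
-4903443 + H(-1472, 1052/15) = -4903443 + (1052/15 - 1472)/(-422 - 1472) = -4903443 + (1052*(1/15) - 1472)/(-1894) = -4903443 - (1052/15 - 1472)/1894 = -4903443 - 1/1894*(-21028/15) = -4903443 + 10514/14205 = -69653397301/14205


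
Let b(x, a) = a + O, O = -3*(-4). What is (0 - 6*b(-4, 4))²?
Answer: 9216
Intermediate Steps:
O = 12
b(x, a) = 12 + a (b(x, a) = a + 12 = 12 + a)
(0 - 6*b(-4, 4))² = (0 - 6*(12 + 4))² = (0 - 6*16)² = (0 - 96)² = (-96)² = 9216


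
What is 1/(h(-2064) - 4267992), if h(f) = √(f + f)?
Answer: -177833/758989821508 - I*√258/4553938929048 ≈ -2.343e-7 - 3.5271e-12*I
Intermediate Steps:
h(f) = √2*√f (h(f) = √(2*f) = √2*√f)
1/(h(-2064) - 4267992) = 1/(√2*√(-2064) - 4267992) = 1/(√2*(4*I*√129) - 4267992) = 1/(4*I*√258 - 4267992) = 1/(-4267992 + 4*I*√258)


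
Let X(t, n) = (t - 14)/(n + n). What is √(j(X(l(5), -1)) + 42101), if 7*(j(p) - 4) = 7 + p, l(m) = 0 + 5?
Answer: √8252902/14 ≈ 205.20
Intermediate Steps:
l(m) = 5
X(t, n) = (-14 + t)/(2*n) (X(t, n) = (-14 + t)/((2*n)) = (-14 + t)*(1/(2*n)) = (-14 + t)/(2*n))
j(p) = 5 + p/7 (j(p) = 4 + (7 + p)/7 = 4 + (1 + p/7) = 5 + p/7)
√(j(X(l(5), -1)) + 42101) = √((5 + ((½)*(-14 + 5)/(-1))/7) + 42101) = √((5 + ((½)*(-1)*(-9))/7) + 42101) = √((5 + (⅐)*(9/2)) + 42101) = √((5 + 9/14) + 42101) = √(79/14 + 42101) = √(589493/14) = √8252902/14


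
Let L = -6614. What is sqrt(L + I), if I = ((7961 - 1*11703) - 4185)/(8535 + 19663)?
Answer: I*sqrt(5259194852802)/28198 ≈ 81.328*I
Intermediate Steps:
I = -7927/28198 (I = ((7961 - 11703) - 4185)/28198 = (-3742 - 4185)*(1/28198) = -7927*1/28198 = -7927/28198 ≈ -0.28112)
sqrt(L + I) = sqrt(-6614 - 7927/28198) = sqrt(-186509499/28198) = I*sqrt(5259194852802)/28198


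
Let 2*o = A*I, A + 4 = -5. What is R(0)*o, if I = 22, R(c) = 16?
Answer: -1584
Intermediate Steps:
A = -9 (A = -4 - 5 = -9)
o = -99 (o = (-9*22)/2 = (½)*(-198) = -99)
R(0)*o = 16*(-99) = -1584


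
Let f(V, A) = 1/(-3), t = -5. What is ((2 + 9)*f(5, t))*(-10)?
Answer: 110/3 ≈ 36.667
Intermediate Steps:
f(V, A) = -⅓
((2 + 9)*f(5, t))*(-10) = ((2 + 9)*(-⅓))*(-10) = (11*(-⅓))*(-10) = -11/3*(-10) = 110/3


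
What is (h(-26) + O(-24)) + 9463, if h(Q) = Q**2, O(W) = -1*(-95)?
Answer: 10234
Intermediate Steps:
O(W) = 95
(h(-26) + O(-24)) + 9463 = ((-26)**2 + 95) + 9463 = (676 + 95) + 9463 = 771 + 9463 = 10234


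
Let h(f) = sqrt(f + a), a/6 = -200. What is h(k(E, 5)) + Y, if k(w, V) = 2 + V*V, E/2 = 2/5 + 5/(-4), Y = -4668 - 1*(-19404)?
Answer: 14736 + I*sqrt(1173) ≈ 14736.0 + 34.249*I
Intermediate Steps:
a = -1200 (a = 6*(-200) = -1200)
Y = 14736 (Y = -4668 + 19404 = 14736)
E = -17/10 (E = 2*(2/5 + 5/(-4)) = 2*(2*(1/5) + 5*(-1/4)) = 2*(2/5 - 5/4) = 2*(-17/20) = -17/10 ≈ -1.7000)
k(w, V) = 2 + V**2
h(f) = sqrt(-1200 + f) (h(f) = sqrt(f - 1200) = sqrt(-1200 + f))
h(k(E, 5)) + Y = sqrt(-1200 + (2 + 5**2)) + 14736 = sqrt(-1200 + (2 + 25)) + 14736 = sqrt(-1200 + 27) + 14736 = sqrt(-1173) + 14736 = I*sqrt(1173) + 14736 = 14736 + I*sqrt(1173)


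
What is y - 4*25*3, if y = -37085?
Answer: -37385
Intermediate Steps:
y - 4*25*3 = -37085 - 4*25*3 = -37085 - 100*3 = -37085 - 300 = -37385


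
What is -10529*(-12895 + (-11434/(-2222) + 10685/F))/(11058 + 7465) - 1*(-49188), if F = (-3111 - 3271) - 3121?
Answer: 11052345399353043/195562740659 ≈ 56516.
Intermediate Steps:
F = -9503 (F = -6382 - 3121 = -9503)
-10529*(-12895 + (-11434/(-2222) + 10685/F))/(11058 + 7465) - 1*(-49188) = -10529*(-12895 + (-11434/(-2222) + 10685/(-9503)))/(11058 + 7465) - 1*(-49188) = -10529/(18523/(-12895 + (-11434*(-1/2222) + 10685*(-1/9503)))) + 49188 = -10529/(18523/(-12895 + (5717/1111 - 10685/9503))) + 49188 = -10529/(18523/(-12895 + 42457616/10557833)) + 49188 = -10529/(18523/(-136100798919/10557833)) + 49188 = -10529/(18523*(-10557833/136100798919)) + 49188 = -10529/(-195562740659/136100798919) + 49188 = -10529*(-136100798919/195562740659) + 49188 = 1433005311818151/195562740659 + 49188 = 11052345399353043/195562740659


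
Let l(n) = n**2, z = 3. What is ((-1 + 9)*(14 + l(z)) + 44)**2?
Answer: 51984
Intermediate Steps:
((-1 + 9)*(14 + l(z)) + 44)**2 = ((-1 + 9)*(14 + 3**2) + 44)**2 = (8*(14 + 9) + 44)**2 = (8*23 + 44)**2 = (184 + 44)**2 = 228**2 = 51984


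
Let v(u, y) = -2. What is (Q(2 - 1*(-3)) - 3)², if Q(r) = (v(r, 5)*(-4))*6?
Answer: 2025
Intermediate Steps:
Q(r) = 48 (Q(r) = -2*(-4)*6 = 8*6 = 48)
(Q(2 - 1*(-3)) - 3)² = (48 - 3)² = 45² = 2025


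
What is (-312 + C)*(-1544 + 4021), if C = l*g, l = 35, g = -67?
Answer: -6581389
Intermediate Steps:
C = -2345 (C = 35*(-67) = -2345)
(-312 + C)*(-1544 + 4021) = (-312 - 2345)*(-1544 + 4021) = -2657*2477 = -6581389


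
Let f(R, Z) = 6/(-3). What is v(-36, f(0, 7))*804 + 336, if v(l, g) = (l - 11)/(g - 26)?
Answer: 11799/7 ≈ 1685.6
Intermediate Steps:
f(R, Z) = -2 (f(R, Z) = 6*(-⅓) = -2)
v(l, g) = (-11 + l)/(-26 + g)
v(-36, f(0, 7))*804 + 336 = ((-11 - 36)/(-26 - 2))*804 + 336 = (-47/(-28))*804 + 336 = -1/28*(-47)*804 + 336 = (47/28)*804 + 336 = 9447/7 + 336 = 11799/7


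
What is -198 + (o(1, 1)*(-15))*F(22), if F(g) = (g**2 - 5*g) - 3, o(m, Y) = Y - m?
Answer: -198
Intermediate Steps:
F(g) = -3 + g**2 - 5*g
-198 + (o(1, 1)*(-15))*F(22) = -198 + ((1 - 1*1)*(-15))*(-3 + 22**2 - 5*22) = -198 + ((1 - 1)*(-15))*(-3 + 484 - 110) = -198 + (0*(-15))*371 = -198 + 0*371 = -198 + 0 = -198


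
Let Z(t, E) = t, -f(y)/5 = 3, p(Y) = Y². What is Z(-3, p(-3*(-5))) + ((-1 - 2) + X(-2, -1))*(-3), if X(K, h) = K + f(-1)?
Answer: 57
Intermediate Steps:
f(y) = -15 (f(y) = -5*3 = -15)
X(K, h) = -15 + K (X(K, h) = K - 15 = -15 + K)
Z(-3, p(-3*(-5))) + ((-1 - 2) + X(-2, -1))*(-3) = -3 + ((-1 - 2) + (-15 - 2))*(-3) = -3 + (-3 - 17)*(-3) = -3 - 20*(-3) = -3 + 60 = 57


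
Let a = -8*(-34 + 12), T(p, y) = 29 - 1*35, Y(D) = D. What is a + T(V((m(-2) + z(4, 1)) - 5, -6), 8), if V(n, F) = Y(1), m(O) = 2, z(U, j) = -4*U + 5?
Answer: 170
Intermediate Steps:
z(U, j) = 5 - 4*U
V(n, F) = 1
T(p, y) = -6 (T(p, y) = 29 - 35 = -6)
a = 176 (a = -8*(-22) = 176)
a + T(V((m(-2) + z(4, 1)) - 5, -6), 8) = 176 - 6 = 170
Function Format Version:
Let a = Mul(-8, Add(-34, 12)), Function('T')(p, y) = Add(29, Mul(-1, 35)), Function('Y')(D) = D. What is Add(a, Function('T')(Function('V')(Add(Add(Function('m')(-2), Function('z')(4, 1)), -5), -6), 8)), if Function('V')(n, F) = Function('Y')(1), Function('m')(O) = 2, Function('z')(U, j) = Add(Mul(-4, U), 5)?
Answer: 170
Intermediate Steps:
Function('z')(U, j) = Add(5, Mul(-4, U))
Function('V')(n, F) = 1
Function('T')(p, y) = -6 (Function('T')(p, y) = Add(29, -35) = -6)
a = 176 (a = Mul(-8, -22) = 176)
Add(a, Function('T')(Function('V')(Add(Add(Function('m')(-2), Function('z')(4, 1)), -5), -6), 8)) = Add(176, -6) = 170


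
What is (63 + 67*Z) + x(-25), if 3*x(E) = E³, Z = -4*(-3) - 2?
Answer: -13426/3 ≈ -4475.3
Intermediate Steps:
Z = 10 (Z = 12 - 2 = 10)
x(E) = E³/3
(63 + 67*Z) + x(-25) = (63 + 67*10) + (⅓)*(-25)³ = (63 + 670) + (⅓)*(-15625) = 733 - 15625/3 = -13426/3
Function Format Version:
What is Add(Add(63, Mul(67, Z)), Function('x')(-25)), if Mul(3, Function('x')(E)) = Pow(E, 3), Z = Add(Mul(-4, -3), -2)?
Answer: Rational(-13426, 3) ≈ -4475.3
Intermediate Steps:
Z = 10 (Z = Add(12, -2) = 10)
Function('x')(E) = Mul(Rational(1, 3), Pow(E, 3))
Add(Add(63, Mul(67, Z)), Function('x')(-25)) = Add(Add(63, Mul(67, 10)), Mul(Rational(1, 3), Pow(-25, 3))) = Add(Add(63, 670), Mul(Rational(1, 3), -15625)) = Add(733, Rational(-15625, 3)) = Rational(-13426, 3)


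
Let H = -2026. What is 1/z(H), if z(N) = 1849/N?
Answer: -2026/1849 ≈ -1.0957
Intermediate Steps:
1/z(H) = 1/(1849/(-2026)) = 1/(1849*(-1/2026)) = 1/(-1849/2026) = -2026/1849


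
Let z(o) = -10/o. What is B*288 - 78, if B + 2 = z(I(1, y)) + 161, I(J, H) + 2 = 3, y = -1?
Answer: 42834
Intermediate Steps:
I(J, H) = 1 (I(J, H) = -2 + 3 = 1)
B = 149 (B = -2 + (-10/1 + 161) = -2 + (-10*1 + 161) = -2 + (-10 + 161) = -2 + 151 = 149)
B*288 - 78 = 149*288 - 78 = 42912 - 78 = 42834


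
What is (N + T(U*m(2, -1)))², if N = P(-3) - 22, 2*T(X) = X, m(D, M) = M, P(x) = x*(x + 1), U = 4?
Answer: 324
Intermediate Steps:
P(x) = x*(1 + x)
T(X) = X/2
N = -16 (N = -3*(1 - 3) - 22 = -3*(-2) - 22 = 6 - 22 = -16)
(N + T(U*m(2, -1)))² = (-16 + (4*(-1))/2)² = (-16 + (½)*(-4))² = (-16 - 2)² = (-18)² = 324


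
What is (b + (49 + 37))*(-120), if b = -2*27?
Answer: -3840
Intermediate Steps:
b = -54
(b + (49 + 37))*(-120) = (-54 + (49 + 37))*(-120) = (-54 + 86)*(-120) = 32*(-120) = -3840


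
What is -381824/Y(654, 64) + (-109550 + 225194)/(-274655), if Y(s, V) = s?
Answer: -52472750948/89812185 ≈ -584.25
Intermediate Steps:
-381824/Y(654, 64) + (-109550 + 225194)/(-274655) = -381824/654 + (-109550 + 225194)/(-274655) = -381824*1/654 + 115644*(-1/274655) = -190912/327 - 115644/274655 = -52472750948/89812185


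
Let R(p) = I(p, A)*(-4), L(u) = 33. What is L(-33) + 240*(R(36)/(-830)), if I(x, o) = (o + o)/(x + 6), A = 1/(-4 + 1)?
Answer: 57487/1743 ≈ 32.982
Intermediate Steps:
A = -1/3 (A = 1/(-3) = -1/3 ≈ -0.33333)
I(x, o) = 2*o/(6 + x) (I(x, o) = (2*o)/(6 + x) = 2*o/(6 + x))
R(p) = 8/(3*(6 + p)) (R(p) = (2*(-1/3)/(6 + p))*(-4) = -2/(3*(6 + p))*(-4) = 8/(3*(6 + p)))
L(-33) + 240*(R(36)/(-830)) = 33 + 240*((8/(3*(6 + 36)))/(-830)) = 33 + 240*(((8/3)/42)*(-1/830)) = 33 + 240*(((8/3)*(1/42))*(-1/830)) = 33 + 240*((4/63)*(-1/830)) = 33 + 240*(-2/26145) = 33 - 32/1743 = 57487/1743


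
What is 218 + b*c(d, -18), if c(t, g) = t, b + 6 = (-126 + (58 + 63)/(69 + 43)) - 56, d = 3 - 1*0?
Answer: -38389/112 ≈ -342.76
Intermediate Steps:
d = 3 (d = 3 + 0 = 3)
b = -20935/112 (b = -6 + ((-126 + (58 + 63)/(69 + 43)) - 56) = -6 + ((-126 + 121/112) - 56) = -6 + (-13991/112 - 56) = -6 - 20263/112 = -20935/112 ≈ -186.92)
218 + b*c(d, -18) = 218 - 20935/112*3 = 218 - 62805/112 = -38389/112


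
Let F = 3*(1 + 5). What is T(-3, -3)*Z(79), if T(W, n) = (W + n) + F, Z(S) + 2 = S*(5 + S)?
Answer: 79608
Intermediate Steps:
Z(S) = -2 + S*(5 + S)
F = 18 (F = 3*6 = 18)
T(W, n) = 18 + W + n (T(W, n) = (W + n) + 18 = 18 + W + n)
T(-3, -3)*Z(79) = (18 - 3 - 3)*(-2 + 79² + 5*79) = 12*(-2 + 6241 + 395) = 12*6634 = 79608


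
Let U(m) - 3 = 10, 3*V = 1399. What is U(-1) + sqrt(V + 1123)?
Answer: 13 + 4*sqrt(894)/3 ≈ 52.866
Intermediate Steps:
V = 1399/3 (V = (1/3)*1399 = 1399/3 ≈ 466.33)
U(m) = 13 (U(m) = 3 + 10 = 13)
U(-1) + sqrt(V + 1123) = 13 + sqrt(1399/3 + 1123) = 13 + sqrt(4768/3) = 13 + 4*sqrt(894)/3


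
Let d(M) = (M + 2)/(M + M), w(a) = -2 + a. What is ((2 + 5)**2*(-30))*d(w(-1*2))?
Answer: -735/2 ≈ -367.50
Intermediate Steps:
d(M) = (2 + M)/(2*M) (d(M) = (2 + M)/((2*M)) = (2 + M)*(1/(2*M)) = (2 + M)/(2*M))
((2 + 5)**2*(-30))*d(w(-1*2)) = ((2 + 5)**2*(-30))*((2 + (-2 - 1*2))/(2*(-2 - 1*2))) = (7**2*(-30))*((2 + (-2 - 2))/(2*(-2 - 2))) = (49*(-30))*((1/2)*(2 - 4)/(-4)) = -735*(-1)*(-2)/4 = -1470*1/4 = -735/2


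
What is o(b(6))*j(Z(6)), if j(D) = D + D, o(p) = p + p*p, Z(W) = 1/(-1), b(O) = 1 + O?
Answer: -112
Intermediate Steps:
Z(W) = -1
o(p) = p + p²
j(D) = 2*D
o(b(6))*j(Z(6)) = ((1 + 6)*(1 + (1 + 6)))*(2*(-1)) = (7*(1 + 7))*(-2) = (7*8)*(-2) = 56*(-2) = -112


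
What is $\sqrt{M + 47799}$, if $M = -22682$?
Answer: $\sqrt{25117} \approx 158.48$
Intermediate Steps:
$\sqrt{M + 47799} = \sqrt{-22682 + 47799} = \sqrt{25117}$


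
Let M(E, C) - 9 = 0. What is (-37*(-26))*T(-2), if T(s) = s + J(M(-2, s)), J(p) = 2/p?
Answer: -15392/9 ≈ -1710.2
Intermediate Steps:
M(E, C) = 9 (M(E, C) = 9 + 0 = 9)
T(s) = 2/9 + s (T(s) = s + 2/9 = 2/9 + s)
(-37*(-26))*T(-2) = (-37*(-26))*(2/9 - 2) = 962*(-16/9) = -15392/9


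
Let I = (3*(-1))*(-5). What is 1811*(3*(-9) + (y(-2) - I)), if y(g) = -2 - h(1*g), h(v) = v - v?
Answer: -79684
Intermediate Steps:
I = 15 (I = -3*(-5) = 15)
h(v) = 0
y(g) = -2 (y(g) = -2 - 1*0 = -2 + 0 = -2)
1811*(3*(-9) + (y(-2) - I)) = 1811*(3*(-9) + (-2 - 1*15)) = 1811*(-27 + (-2 - 15)) = 1811*(-27 - 17) = 1811*(-44) = -79684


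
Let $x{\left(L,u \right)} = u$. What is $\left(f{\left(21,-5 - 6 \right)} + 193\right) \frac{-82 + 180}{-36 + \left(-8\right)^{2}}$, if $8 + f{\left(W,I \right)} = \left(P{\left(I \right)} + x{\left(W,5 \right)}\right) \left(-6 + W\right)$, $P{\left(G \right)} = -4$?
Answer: $700$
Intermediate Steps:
$f{\left(W,I \right)} = -14 + W$ ($f{\left(W,I \right)} = -8 + \left(-4 + 5\right) \left(-6 + W\right) = -8 + 1 \left(-6 + W\right) = -8 + \left(-6 + W\right) = -14 + W$)
$\left(f{\left(21,-5 - 6 \right)} + 193\right) \frac{-82 + 180}{-36 + \left(-8\right)^{2}} = \left(\left(-14 + 21\right) + 193\right) \frac{-82 + 180}{-36 + \left(-8\right)^{2}} = \left(7 + 193\right) \frac{98}{-36 + 64} = 200 \cdot \frac{98}{28} = 200 \cdot 98 \cdot \frac{1}{28} = 200 \cdot \frac{7}{2} = 700$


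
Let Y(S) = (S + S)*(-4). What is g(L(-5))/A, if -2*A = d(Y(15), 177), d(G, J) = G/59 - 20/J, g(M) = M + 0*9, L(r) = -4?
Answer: -354/95 ≈ -3.7263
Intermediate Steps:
Y(S) = -8*S (Y(S) = (2*S)*(-4) = -8*S)
g(M) = M (g(M) = M + 0 = M)
d(G, J) = -20/J + G/59 (d(G, J) = G*(1/59) - 20/J = G/59 - 20/J = -20/J + G/59)
A = 190/177 (A = -(-20/177 + (-8*15)/59)/2 = -(-20*1/177 + (1/59)*(-120))/2 = -(-20/177 - 120/59)/2 = -1/2*(-380/177) = 190/177 ≈ 1.0734)
g(L(-5))/A = -4/190/177 = -4*177/190 = -354/95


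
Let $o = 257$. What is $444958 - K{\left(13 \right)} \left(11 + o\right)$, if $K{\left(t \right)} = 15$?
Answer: $440938$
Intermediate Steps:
$444958 - K{\left(13 \right)} \left(11 + o\right) = 444958 - 15 \left(11 + 257\right) = 444958 - 15 \cdot 268 = 444958 - 4020 = 440938$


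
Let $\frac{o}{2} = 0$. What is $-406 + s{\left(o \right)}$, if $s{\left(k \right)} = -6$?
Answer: $-412$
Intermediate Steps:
$o = 0$ ($o = 2 \cdot 0 = 0$)
$-406 + s{\left(o \right)} = -406 - 6 = -412$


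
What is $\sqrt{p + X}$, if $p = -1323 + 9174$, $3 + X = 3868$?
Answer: $2 \sqrt{2929} \approx 108.24$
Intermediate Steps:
$X = 3865$ ($X = -3 + 3868 = 3865$)
$p = 7851$
$\sqrt{p + X} = \sqrt{7851 + 3865} = \sqrt{11716} = 2 \sqrt{2929}$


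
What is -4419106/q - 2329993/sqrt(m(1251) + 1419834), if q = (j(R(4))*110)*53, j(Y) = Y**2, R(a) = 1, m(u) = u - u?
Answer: -2209553/2915 - 2329993*sqrt(1419834)/1419834 ≈ -2713.4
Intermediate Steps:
m(u) = 0
q = 5830 (q = (1**2*110)*53 = (1*110)*53 = 110*53 = 5830)
-4419106/q - 2329993/sqrt(m(1251) + 1419834) = -4419106/5830 - 2329993/sqrt(0 + 1419834) = -4419106*1/5830 - 2329993*sqrt(1419834)/1419834 = -2209553/2915 - 2329993*sqrt(1419834)/1419834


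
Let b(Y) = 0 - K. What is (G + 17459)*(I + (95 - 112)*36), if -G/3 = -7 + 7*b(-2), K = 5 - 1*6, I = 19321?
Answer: 326640431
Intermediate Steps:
K = -1 (K = 5 - 6 = -1)
b(Y) = 1 (b(Y) = 0 - 1*(-1) = 0 + 1 = 1)
G = 0 (G = -3*(-7 + 7*1) = -3*(-7 + 7) = -3*0 = 0)
(G + 17459)*(I + (95 - 112)*36) = (0 + 17459)*(19321 + (95 - 112)*36) = 17459*(19321 - 17*36) = 17459*(19321 - 612) = 17459*18709 = 326640431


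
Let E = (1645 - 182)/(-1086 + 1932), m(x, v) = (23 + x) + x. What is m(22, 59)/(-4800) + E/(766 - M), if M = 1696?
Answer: -995611/62942400 ≈ -0.015818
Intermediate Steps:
m(x, v) = 23 + 2*x
E = 1463/846 ≈ 1.7293
m(22, 59)/(-4800) + E/(766 - M) = (23 + 2*22)/(-4800) + 1463/(846*(766 - 1*1696)) = (23 + 44)*(-1/4800) + 1463/(846*(766 - 1696)) = 67*(-1/4800) + (1463/846)/(-930) = -67/4800 + (1463/846)*(-1/930) = -67/4800 - 1463/786780 = -995611/62942400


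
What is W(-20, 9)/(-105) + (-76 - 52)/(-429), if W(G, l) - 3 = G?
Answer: 6911/15015 ≈ 0.46027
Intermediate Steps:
W(G, l) = 3 + G
W(-20, 9)/(-105) + (-76 - 52)/(-429) = (3 - 20)/(-105) + (-76 - 52)/(-429) = -17*(-1/105) - 128*(-1/429) = 17/105 + 128/429 = 6911/15015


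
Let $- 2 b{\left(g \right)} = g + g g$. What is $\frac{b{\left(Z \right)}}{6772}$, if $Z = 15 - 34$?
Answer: $- \frac{171}{6772} \approx -0.025251$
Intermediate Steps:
$Z = -19$ ($Z = 15 - 34 = -19$)
$b{\left(g \right)} = - \frac{g}{2} - \frac{g^{2}}{2}$ ($b{\left(g \right)} = - \frac{g + g g}{2} = - \frac{g + g^{2}}{2} = - \frac{g}{2} - \frac{g^{2}}{2}$)
$\frac{b{\left(Z \right)}}{6772} = \frac{\left(- \frac{1}{2}\right) \left(-19\right) \left(1 - 19\right)}{6772} = \left(- \frac{1}{2}\right) \left(-19\right) \left(-18\right) \frac{1}{6772} = \left(-171\right) \frac{1}{6772} = - \frac{171}{6772}$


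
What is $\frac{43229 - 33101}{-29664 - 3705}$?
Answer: $- \frac{3376}{11123} \approx -0.30352$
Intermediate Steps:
$\frac{43229 - 33101}{-29664 - 3705} = \frac{10128}{-29664 - 3705} = \frac{10128}{-33369} = 10128 \left(- \frac{1}{33369}\right) = - \frac{3376}{11123}$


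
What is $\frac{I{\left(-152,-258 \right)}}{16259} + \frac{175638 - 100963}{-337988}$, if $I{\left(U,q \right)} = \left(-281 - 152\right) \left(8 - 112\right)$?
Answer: $\frac{14006134791}{5495346892} \approx 2.5487$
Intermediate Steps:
$I{\left(U,q \right)} = 45032$ ($I{\left(U,q \right)} = \left(-433\right) \left(-104\right) = 45032$)
$\frac{I{\left(-152,-258 \right)}}{16259} + \frac{175638 - 100963}{-337988} = \frac{45032}{16259} + \frac{175638 - 100963}{-337988} = 45032 \cdot \frac{1}{16259} + 74675 \left(- \frac{1}{337988}\right) = \frac{45032}{16259} - \frac{74675}{337988} = \frac{14006134791}{5495346892}$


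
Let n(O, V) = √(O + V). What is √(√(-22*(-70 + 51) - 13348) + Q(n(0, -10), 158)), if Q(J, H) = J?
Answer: √I*√(√10 + √12930) ≈ 7.6444 + 7.6444*I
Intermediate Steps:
√(√(-22*(-70 + 51) - 13348) + Q(n(0, -10), 158)) = √(√(-22*(-70 + 51) - 13348) + √(0 - 10)) = √(√(-22*(-19) - 13348) + √(-10)) = √(√(418 - 13348) + I*√10) = √(√(-12930) + I*√10) = √(I*√12930 + I*√10) = √(I*√10 + I*√12930)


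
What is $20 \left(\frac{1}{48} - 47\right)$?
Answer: $- \frac{11275}{12} \approx -939.58$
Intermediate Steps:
$20 \left(\frac{1}{48} - 47\right) = 20 \left(- \frac{2255}{48}\right) = - \frac{11275}{12}$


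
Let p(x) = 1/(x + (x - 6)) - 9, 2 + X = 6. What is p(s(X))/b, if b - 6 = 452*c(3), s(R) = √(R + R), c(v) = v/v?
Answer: -21/916 - √2/458 ≈ -0.026014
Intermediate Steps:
X = 4 (X = -2 + 6 = 4)
c(v) = 1
s(R) = √2*√R (s(R) = √(2*R) = √2*√R)
p(x) = -9 + 1/(-6 + 2*x) (p(x) = 1/(x + (-6 + x)) - 9 = 1/(-6 + 2*x) - 9 = -9 + 1/(-6 + 2*x))
b = 458 (b = 6 + 452*1 = 6 + 452 = 458)
p(s(X))/b = ((55 - 18*√2*√4)/(2*(-3 + √2*√4)))/458 = ((55 - 18*√2*2)/(2*(-3 + √2*2)))*(1/458) = ((55 - 36*√2)/(2*(-3 + 2*√2)))*(1/458) = (55 - 36*√2)/(916*(-3 + 2*√2))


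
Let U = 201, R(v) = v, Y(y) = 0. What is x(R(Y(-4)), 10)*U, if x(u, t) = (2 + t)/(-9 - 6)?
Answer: -804/5 ≈ -160.80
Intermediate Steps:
x(u, t) = -2/15 - t/15 (x(u, t) = (2 + t)/(-15) = (2 + t)*(-1/15) = -2/15 - t/15)
x(R(Y(-4)), 10)*U = (-2/15 - 1/15*10)*201 = (-2/15 - 2/3)*201 = -4/5*201 = -804/5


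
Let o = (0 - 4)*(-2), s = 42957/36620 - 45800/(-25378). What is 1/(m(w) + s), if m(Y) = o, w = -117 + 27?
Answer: 464671180/5101048813 ≈ 0.091093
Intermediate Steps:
w = -90
s = 1383679373/464671180 (s = 42957*(1/36620) - 45800*(-1/25378) = 42957/36620 + 22900/12689 = 1383679373/464671180 ≈ 2.9778)
o = 8 (o = -4*(-2) = 8)
m(Y) = 8
1/(m(w) + s) = 1/(8 + 1383679373/464671180) = 1/(5101048813/464671180) = 464671180/5101048813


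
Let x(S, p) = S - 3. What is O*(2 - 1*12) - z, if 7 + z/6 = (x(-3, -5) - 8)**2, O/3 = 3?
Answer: -1224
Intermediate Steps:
x(S, p) = -3 + S
O = 9 (O = 3*3 = 9)
z = 1134 (z = -42 + 6*((-3 - 3) - 8)**2 = -42 + 6*(-6 - 8)**2 = -42 + 6*(-14)**2 = -42 + 6*196 = -42 + 1176 = 1134)
O*(2 - 1*12) - z = 9*(2 - 1*12) - 1*1134 = 9*(2 - 12) - 1134 = 9*(-10) - 1134 = -90 - 1134 = -1224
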